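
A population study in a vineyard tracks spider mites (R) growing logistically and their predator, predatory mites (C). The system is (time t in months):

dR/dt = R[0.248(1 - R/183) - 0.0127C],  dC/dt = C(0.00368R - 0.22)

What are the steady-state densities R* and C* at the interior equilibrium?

R* ≈ 59.8, C* ≈ 13.1

From dC/dt = 0 with C > 0: 0.00368R* = 0.22, so R* = 59.8.
Substitute into dR/dt = 0: 0.248(1 - 59.8/183) = 0.0127C*.
The bracket is 0.673, giving C* = 0.167/0.0127 = 13.1.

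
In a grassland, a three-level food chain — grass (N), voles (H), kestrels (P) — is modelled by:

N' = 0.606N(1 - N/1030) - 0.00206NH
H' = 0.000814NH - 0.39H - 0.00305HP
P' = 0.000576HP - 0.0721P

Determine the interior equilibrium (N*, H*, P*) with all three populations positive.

From dP/dt = 0: 0.000576H* = 0.0721, so H* = 125.
From dN/dt = 0: 0.606(1 - N*/1030) = 0.00206·125, giving N* = 1030·(1 - 0.426) = 592.
From dH/dt = 0: 0.000814·592 - 0.39 = 0.00305P*, so P* = 0.0917/0.00305 = 30.1.

N* ≈ 592, H* ≈ 125, P* ≈ 30.1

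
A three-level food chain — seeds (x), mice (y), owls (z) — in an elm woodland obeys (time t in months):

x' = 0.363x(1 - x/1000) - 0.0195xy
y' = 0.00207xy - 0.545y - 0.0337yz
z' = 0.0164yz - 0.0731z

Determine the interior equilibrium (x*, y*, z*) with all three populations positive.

x* ≈ 761, y* ≈ 4.46, z* ≈ 30.5

From dz/dt = 0: 0.0164y* = 0.0731, so y* = 4.46.
From dx/dt = 0: 0.363(1 - x*/1000) = 0.0195·4.46, giving x* = 1000·(1 - 0.239) = 761.
From dy/dt = 0: 0.00207·761 - 0.545 = 0.0337z*, so z* = 1.03/0.0337 = 30.5.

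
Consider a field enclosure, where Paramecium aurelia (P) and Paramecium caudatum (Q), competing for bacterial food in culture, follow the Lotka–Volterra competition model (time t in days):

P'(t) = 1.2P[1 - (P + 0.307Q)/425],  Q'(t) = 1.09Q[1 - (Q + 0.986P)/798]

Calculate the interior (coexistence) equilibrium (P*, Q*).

Setting both brackets to zero gives the nullclines P + 0.307Q = 425 and 0.986P + Q = 798.
Substituting Q = 798 - 0.986P into the first: P(1 - 0.307·0.986) = 425 - 0.307·798.
So P* = 180/0.697 = 258, and then Q* = 798 - 0.986·258 = 543.

P* ≈ 258, Q* ≈ 543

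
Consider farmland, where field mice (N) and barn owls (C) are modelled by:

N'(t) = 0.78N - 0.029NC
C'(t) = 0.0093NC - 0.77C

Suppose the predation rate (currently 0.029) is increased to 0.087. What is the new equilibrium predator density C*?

At the interior fixed point, setting dN/dt = 0 with N > 0 fixes C* = (prey growth rate)/(NC coefficient) — independent of the other coefficients.
With the change, C* = 0.78/0.087 = 8.97; it falls from 26.9.

C* ≈ 8.97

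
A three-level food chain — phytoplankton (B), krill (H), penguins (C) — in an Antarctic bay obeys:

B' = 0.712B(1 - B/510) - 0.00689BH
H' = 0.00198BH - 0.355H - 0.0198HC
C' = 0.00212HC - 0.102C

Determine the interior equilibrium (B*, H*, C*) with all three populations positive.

B* ≈ 273, H* ≈ 48.1, C* ≈ 9.33

From dC/dt = 0: 0.00212H* = 0.102, so H* = 48.1.
From dB/dt = 0: 0.712(1 - B*/510) = 0.00689·48.1, giving B* = 510·(1 - 0.466) = 273.
From dH/dt = 0: 0.00198·273 - 0.355 = 0.0198C*, so C* = 0.185/0.0198 = 9.33.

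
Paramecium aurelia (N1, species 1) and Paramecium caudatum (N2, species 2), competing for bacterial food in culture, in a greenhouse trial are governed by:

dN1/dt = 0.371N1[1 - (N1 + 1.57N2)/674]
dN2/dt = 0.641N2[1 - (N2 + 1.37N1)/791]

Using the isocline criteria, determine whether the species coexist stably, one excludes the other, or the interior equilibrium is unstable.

unstable coexistence (outcome depends on initial conditions)

Compare the nullcline intercepts: K1/α12 = 674/1.57 = 429 < K2 = 791; K2/α21 = 791/1.37 = 577 < K1 = 674.
Since both are reversed, neither can invade when rare; the interior point is a saddle.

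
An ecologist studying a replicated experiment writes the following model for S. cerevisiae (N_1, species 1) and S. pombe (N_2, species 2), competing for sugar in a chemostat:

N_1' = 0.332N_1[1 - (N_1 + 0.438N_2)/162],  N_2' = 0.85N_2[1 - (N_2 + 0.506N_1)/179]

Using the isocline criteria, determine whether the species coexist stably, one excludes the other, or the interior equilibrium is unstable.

Compare the nullcline intercepts: K1/α12 = 162/0.438 = 370 > K2 = 179; K2/α21 = 179/0.506 = 354 > K1 = 162.
Since both inequalities hold, each species can invade when rare, so the interior equilibrium is stable.

stable coexistence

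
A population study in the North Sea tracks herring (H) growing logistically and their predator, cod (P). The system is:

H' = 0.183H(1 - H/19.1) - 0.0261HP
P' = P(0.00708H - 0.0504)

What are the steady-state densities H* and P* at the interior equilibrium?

From dP/dt = 0 with P > 0: 0.00708H* = 0.0504, so H* = 7.12.
Substitute into dH/dt = 0: 0.183(1 - 7.12/19.1) = 0.0261P*.
The bracket is 0.627, giving P* = 0.115/0.0261 = 4.4.

H* ≈ 7.12, P* ≈ 4.4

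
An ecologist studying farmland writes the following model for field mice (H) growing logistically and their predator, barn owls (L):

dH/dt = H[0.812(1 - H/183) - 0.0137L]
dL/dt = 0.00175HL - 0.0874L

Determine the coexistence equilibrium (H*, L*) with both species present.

H* ≈ 49.9, L* ≈ 43.1

From dL/dt = 0 with L > 0: 0.00175H* = 0.0874, so H* = 49.9.
Substitute into dH/dt = 0: 0.812(1 - 49.9/183) = 0.0137L*.
The bracket is 0.727, giving L* = 0.59/0.0137 = 43.1.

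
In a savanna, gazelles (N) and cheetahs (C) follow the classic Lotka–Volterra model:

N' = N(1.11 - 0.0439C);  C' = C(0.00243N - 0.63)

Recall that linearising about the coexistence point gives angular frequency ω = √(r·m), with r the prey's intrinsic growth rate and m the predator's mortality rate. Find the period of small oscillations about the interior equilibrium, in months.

Here r = 1.11 and m = 0.63, so r·m = 0.699.
ω = √0.699 = 0.836 per month, hence T = 2π/ω ≈ 7.51 months.

T ≈ 7.51 months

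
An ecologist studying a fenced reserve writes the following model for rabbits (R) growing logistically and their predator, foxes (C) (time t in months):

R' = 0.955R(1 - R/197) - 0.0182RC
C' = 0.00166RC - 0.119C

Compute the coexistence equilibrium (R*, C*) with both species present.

From dC/dt = 0 with C > 0: 0.00166R* = 0.119, so R* = 71.7.
Substitute into dR/dt = 0: 0.955(1 - 71.7/197) = 0.0182C*.
The bracket is 0.636, giving C* = 0.607/0.0182 = 33.4.

R* ≈ 71.7, C* ≈ 33.4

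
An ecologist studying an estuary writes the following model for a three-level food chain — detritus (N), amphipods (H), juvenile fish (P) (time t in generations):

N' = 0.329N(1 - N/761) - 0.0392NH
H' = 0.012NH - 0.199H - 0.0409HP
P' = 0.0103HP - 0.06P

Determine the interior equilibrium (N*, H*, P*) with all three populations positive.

From dP/dt = 0: 0.0103H* = 0.06, so H* = 5.83.
From dN/dt = 0: 0.329(1 - N*/761) = 0.0392·5.83, giving N* = 761·(1 - 0.694) = 233.
From dH/dt = 0: 0.012·233 - 0.199 = 0.0409P*, so P* = 2.59/0.0409 = 63.4.

N* ≈ 233, H* ≈ 5.83, P* ≈ 63.4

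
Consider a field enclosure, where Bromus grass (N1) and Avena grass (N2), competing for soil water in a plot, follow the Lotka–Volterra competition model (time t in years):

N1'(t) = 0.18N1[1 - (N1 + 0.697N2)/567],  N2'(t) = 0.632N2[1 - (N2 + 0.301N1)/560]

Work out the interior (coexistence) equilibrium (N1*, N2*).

Setting both brackets to zero gives the nullclines N1 + 0.697N2 = 567 and 0.301N1 + N2 = 560.
Substituting N2 = 560 - 0.301N1 into the first: N1(1 - 0.697·0.301) = 567 - 0.697·560.
So N1* = 177/0.79 = 224, and then N2* = 560 - 0.301·224 = 493.

N1* ≈ 224, N2* ≈ 493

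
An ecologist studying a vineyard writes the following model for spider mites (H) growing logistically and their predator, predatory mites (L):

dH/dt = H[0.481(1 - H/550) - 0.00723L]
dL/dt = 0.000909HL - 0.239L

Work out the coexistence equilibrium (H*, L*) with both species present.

H* ≈ 263, L* ≈ 34.7

From dL/dt = 0 with L > 0: 0.000909H* = 0.239, so H* = 263.
Substitute into dH/dt = 0: 0.481(1 - 263/550) = 0.00723L*.
The bracket is 0.522, giving L* = 0.251/0.00723 = 34.7.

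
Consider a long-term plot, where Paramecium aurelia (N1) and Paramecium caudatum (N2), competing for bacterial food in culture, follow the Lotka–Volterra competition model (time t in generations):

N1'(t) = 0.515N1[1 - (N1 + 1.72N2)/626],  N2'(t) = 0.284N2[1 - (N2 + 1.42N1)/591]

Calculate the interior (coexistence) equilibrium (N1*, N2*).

N1* ≈ 271, N2* ≈ 207

Setting both brackets to zero gives the nullclines N1 + 1.72N2 = 626 and 1.42N1 + N2 = 591.
Substituting N2 = 591 - 1.42N1 into the first: N1(1 - 1.72·1.42) = 626 - 1.72·591.
So N1* = -391/-1.44 = 271, and then N2* = 591 - 1.42·271 = 207.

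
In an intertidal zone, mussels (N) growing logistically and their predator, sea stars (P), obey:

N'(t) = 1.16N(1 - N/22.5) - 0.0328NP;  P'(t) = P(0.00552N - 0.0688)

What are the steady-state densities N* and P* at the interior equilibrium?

N* ≈ 12.5, P* ≈ 15.8

From dP/dt = 0 with P > 0: 0.00552N* = 0.0688, so N* = 12.5.
Substitute into dN/dt = 0: 1.16(1 - 12.5/22.5) = 0.0328P*.
The bracket is 0.446, giving P* = 0.517/0.0328 = 15.8.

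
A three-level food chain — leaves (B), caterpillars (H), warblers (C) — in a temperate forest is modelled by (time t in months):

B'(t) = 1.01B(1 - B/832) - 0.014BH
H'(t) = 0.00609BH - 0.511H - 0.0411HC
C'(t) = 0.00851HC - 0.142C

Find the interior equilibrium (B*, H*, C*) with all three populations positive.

From dC/dt = 0: 0.00851H* = 0.142, so H* = 16.7.
From dB/dt = 0: 1.01(1 - B*/832) = 0.014·16.7, giving B* = 832·(1 - 0.231) = 640.
From dH/dt = 0: 0.00609·640 - 0.511 = 0.0411C*, so C* = 3.38/0.0411 = 82.3.

B* ≈ 640, H* ≈ 16.7, C* ≈ 82.3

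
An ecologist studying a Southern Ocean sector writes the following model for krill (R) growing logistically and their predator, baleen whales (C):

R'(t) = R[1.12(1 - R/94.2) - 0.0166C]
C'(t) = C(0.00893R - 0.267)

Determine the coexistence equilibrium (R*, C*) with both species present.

From dC/dt = 0 with C > 0: 0.00893R* = 0.267, so R* = 29.9.
Substitute into dR/dt = 0: 1.12(1 - 29.9/94.2) = 0.0166C*.
The bracket is 0.683, giving C* = 0.765/0.0166 = 46.1.

R* ≈ 29.9, C* ≈ 46.1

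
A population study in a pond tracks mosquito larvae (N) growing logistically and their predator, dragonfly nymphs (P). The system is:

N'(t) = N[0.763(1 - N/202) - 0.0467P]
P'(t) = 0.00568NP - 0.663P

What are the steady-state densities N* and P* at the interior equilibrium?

From dP/dt = 0 with P > 0: 0.00568N* = 0.663, so N* = 117.
Substitute into dN/dt = 0: 0.763(1 - 117/202) = 0.0467P*.
The bracket is 0.422, giving P* = 0.322/0.0467 = 6.9.

N* ≈ 117, P* ≈ 6.9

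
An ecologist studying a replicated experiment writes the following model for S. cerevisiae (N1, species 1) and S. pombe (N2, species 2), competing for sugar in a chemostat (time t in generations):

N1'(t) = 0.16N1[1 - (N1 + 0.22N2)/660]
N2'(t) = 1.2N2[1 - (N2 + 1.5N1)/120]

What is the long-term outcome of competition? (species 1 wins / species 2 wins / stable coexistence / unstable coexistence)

Compare the nullcline intercepts: K1/α12 = 660/0.22 = 3000 > K2 = 120; K2/α21 = 120/1.5 = 80 < K1 = 660.
Since the inequalities point opposite ways, species 1 can invade but species 2 cannot.

species 1 excludes species 2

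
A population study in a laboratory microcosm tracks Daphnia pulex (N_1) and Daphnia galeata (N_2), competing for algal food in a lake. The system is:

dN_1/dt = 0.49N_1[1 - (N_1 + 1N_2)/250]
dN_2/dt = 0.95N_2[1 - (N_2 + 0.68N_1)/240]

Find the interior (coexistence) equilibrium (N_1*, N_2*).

Setting both brackets to zero gives the nullclines N_1 + 1N_2 = 250 and 0.68N_1 + N_2 = 240.
Substituting N_2 = 240 - 0.68N_1 into the first: N_1(1 - 1·0.68) = 250 - 1·240.
So N_1* = 10/0.32 = 31.3, and then N_2* = 240 - 0.68·31.3 = 219.

N_1* ≈ 31.3, N_2* ≈ 219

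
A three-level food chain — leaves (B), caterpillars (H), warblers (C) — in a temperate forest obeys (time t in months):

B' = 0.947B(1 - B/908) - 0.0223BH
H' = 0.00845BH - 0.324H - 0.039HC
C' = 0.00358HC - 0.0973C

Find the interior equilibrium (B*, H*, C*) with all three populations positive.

B* ≈ 327, H* ≈ 27.2, C* ≈ 62.5

From dC/dt = 0: 0.00358H* = 0.0973, so H* = 27.2.
From dB/dt = 0: 0.947(1 - B*/908) = 0.0223·27.2, giving B* = 908·(1 - 0.64) = 327.
From dH/dt = 0: 0.00845·327 - 0.324 = 0.039C*, so C* = 2.44/0.039 = 62.5.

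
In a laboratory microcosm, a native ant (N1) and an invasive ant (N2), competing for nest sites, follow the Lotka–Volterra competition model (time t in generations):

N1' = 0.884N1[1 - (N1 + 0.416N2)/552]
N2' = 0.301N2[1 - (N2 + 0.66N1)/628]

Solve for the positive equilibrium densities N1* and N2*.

N1* ≈ 401, N2* ≈ 363

Setting both brackets to zero gives the nullclines N1 + 0.416N2 = 552 and 0.66N1 + N2 = 628.
Substituting N2 = 628 - 0.66N1 into the first: N1(1 - 0.416·0.66) = 552 - 0.416·628.
So N1* = 291/0.725 = 401, and then N2* = 628 - 0.66·401 = 363.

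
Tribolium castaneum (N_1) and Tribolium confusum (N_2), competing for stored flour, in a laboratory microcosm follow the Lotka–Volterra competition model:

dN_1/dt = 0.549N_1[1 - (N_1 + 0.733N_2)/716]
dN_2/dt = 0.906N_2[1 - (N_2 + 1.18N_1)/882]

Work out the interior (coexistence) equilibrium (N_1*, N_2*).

Setting both brackets to zero gives the nullclines N_1 + 0.733N_2 = 716 and 1.18N_1 + N_2 = 882.
Substituting N_2 = 882 - 1.18N_1 into the first: N_1(1 - 0.733·1.18) = 716 - 0.733·882.
So N_1* = 69.5/0.135 = 515, and then N_2* = 882 - 1.18·515 = 275.

N_1* ≈ 515, N_2* ≈ 275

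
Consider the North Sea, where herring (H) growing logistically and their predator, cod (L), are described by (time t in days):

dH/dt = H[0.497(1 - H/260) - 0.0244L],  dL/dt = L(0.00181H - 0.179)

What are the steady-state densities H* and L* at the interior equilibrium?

From dL/dt = 0 with L > 0: 0.00181H* = 0.179, so H* = 98.9.
Substitute into dH/dt = 0: 0.497(1 - 98.9/260) = 0.0244L*.
The bracket is 0.62, giving L* = 0.308/0.0244 = 12.6.

H* ≈ 98.9, L* ≈ 12.6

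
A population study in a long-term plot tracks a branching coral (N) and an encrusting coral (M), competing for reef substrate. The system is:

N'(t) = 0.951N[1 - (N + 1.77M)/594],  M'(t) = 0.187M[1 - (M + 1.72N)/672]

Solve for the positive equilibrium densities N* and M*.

Setting both brackets to zero gives the nullclines N + 1.77M = 594 and 1.72N + M = 672.
Substituting M = 672 - 1.72N into the first: N(1 - 1.77·1.72) = 594 - 1.77·672.
So N* = -595/-2.04 = 291, and then M* = 672 - 1.72·291 = 171.

N* ≈ 291, M* ≈ 171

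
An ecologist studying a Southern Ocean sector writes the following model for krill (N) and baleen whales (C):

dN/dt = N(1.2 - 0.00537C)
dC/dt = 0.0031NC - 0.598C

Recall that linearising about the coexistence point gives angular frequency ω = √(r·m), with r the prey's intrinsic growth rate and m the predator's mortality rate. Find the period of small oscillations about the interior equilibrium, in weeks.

T ≈ 7.42 weeks

Here r = 1.2 and m = 0.598, so r·m = 0.718.
ω = √0.718 = 0.847 per week, hence T = 2π/ω ≈ 7.42 weeks.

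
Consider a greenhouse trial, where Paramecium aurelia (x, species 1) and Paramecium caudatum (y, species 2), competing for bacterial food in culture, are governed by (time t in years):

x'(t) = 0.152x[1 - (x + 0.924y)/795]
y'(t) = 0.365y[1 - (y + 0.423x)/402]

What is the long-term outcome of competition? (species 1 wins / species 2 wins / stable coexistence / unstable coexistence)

stable coexistence

Compare the nullcline intercepts: K1/α12 = 795/0.924 = 860 > K2 = 402; K2/α21 = 402/0.423 = 950 > K1 = 795.
Since both inequalities hold, each species can invade when rare, so the interior equilibrium is stable.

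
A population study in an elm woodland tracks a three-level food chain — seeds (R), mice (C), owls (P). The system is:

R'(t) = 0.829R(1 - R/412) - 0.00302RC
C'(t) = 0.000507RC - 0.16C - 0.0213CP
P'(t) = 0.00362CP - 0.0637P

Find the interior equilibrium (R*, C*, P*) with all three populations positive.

From dP/dt = 0: 0.00362C* = 0.0637, so C* = 17.6.
From dR/dt = 0: 0.829(1 - R*/412) = 0.00302·17.6, giving R* = 412·(1 - 0.0641) = 386.
From dC/dt = 0: 0.000507·386 - 0.16 = 0.0213P*, so P* = 0.0355/0.0213 = 1.67.

R* ≈ 386, C* ≈ 17.6, P* ≈ 1.67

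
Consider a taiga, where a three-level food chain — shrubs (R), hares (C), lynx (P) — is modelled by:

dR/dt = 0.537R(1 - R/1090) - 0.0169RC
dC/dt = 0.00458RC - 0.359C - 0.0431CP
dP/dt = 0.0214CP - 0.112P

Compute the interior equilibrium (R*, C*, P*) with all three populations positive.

From dP/dt = 0: 0.0214C* = 0.112, so C* = 5.23.
From dR/dt = 0: 0.537(1 - R*/1090) = 0.0169·5.23, giving R* = 1090·(1 - 0.165) = 910.
From dC/dt = 0: 0.00458·910 - 0.359 = 0.0431P*, so P* = 3.81/0.0431 = 88.4.

R* ≈ 910, C* ≈ 5.23, P* ≈ 88.4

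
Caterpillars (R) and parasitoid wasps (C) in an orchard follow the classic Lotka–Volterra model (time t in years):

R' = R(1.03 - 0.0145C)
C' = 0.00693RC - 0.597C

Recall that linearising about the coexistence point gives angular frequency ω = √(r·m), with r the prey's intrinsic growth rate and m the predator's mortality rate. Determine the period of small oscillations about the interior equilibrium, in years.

T ≈ 8.01 years

Here r = 1.03 and m = 0.597, so r·m = 0.615.
ω = √0.615 = 0.784 per year, hence T = 2π/ω ≈ 8.01 years.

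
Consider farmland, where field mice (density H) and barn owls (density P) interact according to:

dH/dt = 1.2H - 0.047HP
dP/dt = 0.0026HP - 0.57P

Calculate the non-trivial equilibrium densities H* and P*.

H* ≈ 219, P* ≈ 25.5

Set dP/dt = 0 with P > 0: 0.0026H - 0.57 = 0, so H* = 0.57/0.0026 = 219.
Set dH/dt = 0 with H > 0: 1.2 - 0.047P = 0, so P* = 1.2/0.047 = 25.5.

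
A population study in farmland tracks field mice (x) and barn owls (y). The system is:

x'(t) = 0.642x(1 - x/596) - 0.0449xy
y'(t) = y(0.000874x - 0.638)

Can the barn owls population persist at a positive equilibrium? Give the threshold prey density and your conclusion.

Threshold x = 730; K < 730, so no, the predator goes extinct.

The predator equation gives dy/dt > 0 only when x > 0.638/0.000874 = 730.
Without the predator, x → K = 596. Since 596 < 730, the predator cannot invade.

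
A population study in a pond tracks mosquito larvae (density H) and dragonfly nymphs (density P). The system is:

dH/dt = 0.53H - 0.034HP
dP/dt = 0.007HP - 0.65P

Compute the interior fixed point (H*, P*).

Set dP/dt = 0 with P > 0: 0.007H - 0.65 = 0, so H* = 0.65/0.007 = 92.9.
Set dH/dt = 0 with H > 0: 0.53 - 0.034P = 0, so P* = 0.53/0.034 = 15.6.

H* ≈ 92.9, P* ≈ 15.6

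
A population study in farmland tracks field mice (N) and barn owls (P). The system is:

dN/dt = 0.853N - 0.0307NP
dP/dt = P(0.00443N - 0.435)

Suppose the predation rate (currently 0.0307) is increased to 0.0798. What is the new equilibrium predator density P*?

At the interior fixed point, setting dN/dt = 0 with N > 0 fixes P* = (prey growth rate)/(NP coefficient) — independent of the other coefficients.
With the change, P* = 0.853/0.0798 = 10.7; it falls from 27.8.

P* ≈ 10.7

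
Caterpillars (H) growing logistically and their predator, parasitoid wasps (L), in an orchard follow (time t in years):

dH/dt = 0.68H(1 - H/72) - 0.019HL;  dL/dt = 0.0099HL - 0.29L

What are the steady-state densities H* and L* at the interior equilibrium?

H* ≈ 29.3, L* ≈ 21.2

From dL/dt = 0 with L > 0: 0.0099H* = 0.29, so H* = 29.3.
Substitute into dH/dt = 0: 0.68(1 - 29.3/72) = 0.019L*.
The bracket is 0.593, giving L* = 0.403/0.019 = 21.2.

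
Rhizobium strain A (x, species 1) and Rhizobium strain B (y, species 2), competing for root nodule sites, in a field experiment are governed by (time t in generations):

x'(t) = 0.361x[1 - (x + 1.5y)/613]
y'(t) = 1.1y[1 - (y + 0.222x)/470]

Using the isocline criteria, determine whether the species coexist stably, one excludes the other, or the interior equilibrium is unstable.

species 2 excludes species 1

Compare the nullcline intercepts: K1/α12 = 613/1.5 = 409 < K2 = 470; K2/α21 = 470/0.222 = 2120 > K1 = 613.
Since the inequalities point opposite ways, species 2 can invade but species 1 cannot.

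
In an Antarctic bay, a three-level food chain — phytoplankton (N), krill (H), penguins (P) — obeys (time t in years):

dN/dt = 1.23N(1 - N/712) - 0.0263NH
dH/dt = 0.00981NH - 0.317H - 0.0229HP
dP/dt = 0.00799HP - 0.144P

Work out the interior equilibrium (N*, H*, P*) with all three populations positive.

N* ≈ 438, H* ≈ 18, P* ≈ 174

From dP/dt = 0: 0.00799H* = 0.144, so H* = 18.
From dN/dt = 0: 1.23(1 - N*/712) = 0.0263·18, giving N* = 712·(1 - 0.385) = 438.
From dH/dt = 0: 0.00981·438 - 0.317 = 0.0229P*, so P* = 3.98/0.0229 = 174.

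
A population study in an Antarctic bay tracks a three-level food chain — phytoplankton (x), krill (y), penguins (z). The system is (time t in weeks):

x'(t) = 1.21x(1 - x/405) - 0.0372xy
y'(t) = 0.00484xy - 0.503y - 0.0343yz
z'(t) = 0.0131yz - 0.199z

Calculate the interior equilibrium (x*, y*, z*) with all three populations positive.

From dz/dt = 0: 0.0131y* = 0.199, so y* = 15.2.
From dx/dt = 0: 1.21(1 - x*/405) = 0.0372·15.2, giving x* = 405·(1 - 0.467) = 216.
From dy/dt = 0: 0.00484·216 - 0.503 = 0.0343z*, so z* = 0.542/0.0343 = 15.8.

x* ≈ 216, y* ≈ 15.2, z* ≈ 15.8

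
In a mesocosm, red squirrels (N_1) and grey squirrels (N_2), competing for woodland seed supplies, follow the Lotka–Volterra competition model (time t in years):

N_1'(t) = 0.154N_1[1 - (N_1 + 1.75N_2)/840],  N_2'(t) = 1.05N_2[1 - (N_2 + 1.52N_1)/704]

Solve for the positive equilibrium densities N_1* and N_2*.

Setting both brackets to zero gives the nullclines N_1 + 1.75N_2 = 840 and 1.52N_1 + N_2 = 704.
Substituting N_2 = 704 - 1.52N_1 into the first: N_1(1 - 1.75·1.52) = 840 - 1.75·704.
So N_1* = -392/-1.66 = 236, and then N_2* = 704 - 1.52·236 = 345.

N_1* ≈ 236, N_2* ≈ 345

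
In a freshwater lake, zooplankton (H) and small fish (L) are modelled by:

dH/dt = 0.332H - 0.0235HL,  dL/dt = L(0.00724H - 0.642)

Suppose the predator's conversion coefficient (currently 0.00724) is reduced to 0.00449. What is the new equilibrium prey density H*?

At the interior fixed point, setting dL/dt = 0 with L > 0 fixes H* = (predator death rate)/(HL coefficient) — independent of the other coefficients.
With the change, H* = 0.642/0.00449 = 143; it rises from 88.7.

H* ≈ 143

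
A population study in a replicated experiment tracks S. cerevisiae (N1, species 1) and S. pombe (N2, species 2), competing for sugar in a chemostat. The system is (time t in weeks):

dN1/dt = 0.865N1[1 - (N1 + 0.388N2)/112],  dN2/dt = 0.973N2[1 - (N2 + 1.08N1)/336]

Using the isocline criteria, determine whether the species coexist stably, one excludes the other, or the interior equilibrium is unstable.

Compare the nullcline intercepts: K1/α12 = 112/0.388 = 289 < K2 = 336; K2/α21 = 336/1.08 = 311 > K1 = 112.
Since the inequalities point opposite ways, species 2 can invade but species 1 cannot.

species 2 excludes species 1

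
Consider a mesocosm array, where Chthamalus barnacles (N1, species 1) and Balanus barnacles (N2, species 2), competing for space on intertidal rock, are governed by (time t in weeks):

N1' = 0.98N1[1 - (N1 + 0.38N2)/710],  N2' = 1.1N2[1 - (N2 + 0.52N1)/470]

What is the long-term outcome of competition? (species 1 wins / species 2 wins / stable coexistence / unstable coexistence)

Compare the nullcline intercepts: K1/α12 = 710/0.38 = 1870 > K2 = 470; K2/α21 = 470/0.52 = 904 > K1 = 710.
Since both inequalities hold, each species can invade when rare, so the interior equilibrium is stable.

stable coexistence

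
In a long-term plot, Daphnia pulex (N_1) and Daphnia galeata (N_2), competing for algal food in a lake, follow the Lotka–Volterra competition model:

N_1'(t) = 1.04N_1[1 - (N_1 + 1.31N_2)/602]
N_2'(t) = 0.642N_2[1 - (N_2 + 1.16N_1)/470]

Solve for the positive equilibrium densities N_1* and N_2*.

N_1* ≈ 26.4, N_2* ≈ 439

Setting both brackets to zero gives the nullclines N_1 + 1.31N_2 = 602 and 1.16N_1 + N_2 = 470.
Substituting N_2 = 470 - 1.16N_1 into the first: N_1(1 - 1.31·1.16) = 602 - 1.31·470.
So N_1* = -13.7/-0.52 = 26.4, and then N_2* = 470 - 1.16·26.4 = 439.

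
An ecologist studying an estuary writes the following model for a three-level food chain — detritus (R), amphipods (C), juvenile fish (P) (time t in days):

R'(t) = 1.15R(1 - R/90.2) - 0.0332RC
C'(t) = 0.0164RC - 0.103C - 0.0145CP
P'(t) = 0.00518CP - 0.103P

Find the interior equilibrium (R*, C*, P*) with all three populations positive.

R* ≈ 38.4, C* ≈ 19.9, P* ≈ 36.4

From dP/dt = 0: 0.00518C* = 0.103, so C* = 19.9.
From dR/dt = 0: 1.15(1 - R*/90.2) = 0.0332·19.9, giving R* = 90.2·(1 - 0.574) = 38.4.
From dC/dt = 0: 0.0164·38.4 - 0.103 = 0.0145P*, so P* = 0.527/0.0145 = 36.4.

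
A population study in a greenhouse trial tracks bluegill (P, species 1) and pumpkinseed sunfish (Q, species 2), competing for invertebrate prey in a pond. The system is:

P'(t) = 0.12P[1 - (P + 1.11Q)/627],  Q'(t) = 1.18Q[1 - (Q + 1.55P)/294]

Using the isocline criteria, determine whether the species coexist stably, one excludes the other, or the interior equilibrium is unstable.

Compare the nullcline intercepts: K1/α12 = 627/1.11 = 565 > K2 = 294; K2/α21 = 294/1.55 = 190 < K1 = 627.
Since the inequalities point opposite ways, species 1 can invade but species 2 cannot.

species 1 excludes species 2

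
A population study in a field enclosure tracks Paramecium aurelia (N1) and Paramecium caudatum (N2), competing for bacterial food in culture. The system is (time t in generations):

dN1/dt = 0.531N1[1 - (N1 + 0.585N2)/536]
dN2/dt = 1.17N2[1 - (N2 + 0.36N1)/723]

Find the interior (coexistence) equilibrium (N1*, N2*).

N1* ≈ 143, N2* ≈ 671

Setting both brackets to zero gives the nullclines N1 + 0.585N2 = 536 and 0.36N1 + N2 = 723.
Substituting N2 = 723 - 0.36N1 into the first: N1(1 - 0.585·0.36) = 536 - 0.585·723.
So N1* = 113/0.789 = 143, and then N2* = 723 - 0.36·143 = 671.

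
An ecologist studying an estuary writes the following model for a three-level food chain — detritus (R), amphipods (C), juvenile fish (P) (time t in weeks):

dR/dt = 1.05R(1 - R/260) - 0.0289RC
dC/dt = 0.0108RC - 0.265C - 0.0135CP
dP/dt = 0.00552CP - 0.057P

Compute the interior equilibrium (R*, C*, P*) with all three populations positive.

From dP/dt = 0: 0.00552C* = 0.057, so C* = 10.3.
From dR/dt = 0: 1.05(1 - R*/260) = 0.0289·10.3, giving R* = 260·(1 - 0.284) = 186.
From dC/dt = 0: 0.0108·186 - 0.265 = 0.0135P*, so P* = 1.74/0.0135 = 129.

R* ≈ 186, C* ≈ 10.3, P* ≈ 129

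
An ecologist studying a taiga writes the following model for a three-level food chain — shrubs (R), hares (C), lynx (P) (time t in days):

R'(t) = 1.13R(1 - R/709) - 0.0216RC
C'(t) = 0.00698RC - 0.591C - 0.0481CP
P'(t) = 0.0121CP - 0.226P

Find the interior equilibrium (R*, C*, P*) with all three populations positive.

From dP/dt = 0: 0.0121C* = 0.226, so C* = 18.7.
From dR/dt = 0: 1.13(1 - R*/709) = 0.0216·18.7, giving R* = 709·(1 - 0.357) = 456.
From dC/dt = 0: 0.00698·456 - 0.591 = 0.0481P*, so P* = 2.59/0.0481 = 53.9.

R* ≈ 456, C* ≈ 18.7, P* ≈ 53.9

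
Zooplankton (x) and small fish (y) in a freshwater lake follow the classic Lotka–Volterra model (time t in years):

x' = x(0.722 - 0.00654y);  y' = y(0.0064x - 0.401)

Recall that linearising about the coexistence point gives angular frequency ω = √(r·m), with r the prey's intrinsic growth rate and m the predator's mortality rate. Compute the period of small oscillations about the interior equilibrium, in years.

Here r = 0.722 and m = 0.401, so r·m = 0.29.
ω = √0.29 = 0.538 per year, hence T = 2π/ω ≈ 11.7 years.

T ≈ 11.7 years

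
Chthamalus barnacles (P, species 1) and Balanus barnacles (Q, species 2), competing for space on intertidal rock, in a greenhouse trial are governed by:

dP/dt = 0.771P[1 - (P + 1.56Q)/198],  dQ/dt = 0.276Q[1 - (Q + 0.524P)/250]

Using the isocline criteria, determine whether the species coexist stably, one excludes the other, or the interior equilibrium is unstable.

Compare the nullcline intercepts: K1/α12 = 198/1.56 = 127 < K2 = 250; K2/α21 = 250/0.524 = 477 > K1 = 198.
Since the inequalities point opposite ways, species 2 can invade but species 1 cannot.

species 2 excludes species 1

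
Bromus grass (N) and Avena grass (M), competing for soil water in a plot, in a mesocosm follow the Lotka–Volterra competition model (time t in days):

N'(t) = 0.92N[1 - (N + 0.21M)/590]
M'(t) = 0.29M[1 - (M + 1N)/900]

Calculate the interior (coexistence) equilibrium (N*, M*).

N* ≈ 508, M* ≈ 392

Setting both brackets to zero gives the nullclines N + 0.21M = 590 and 1N + M = 900.
Substituting M = 900 - 1N into the first: N(1 - 0.21·1) = 590 - 0.21·900.
So N* = 401/0.79 = 508, and then M* = 900 - 1·508 = 392.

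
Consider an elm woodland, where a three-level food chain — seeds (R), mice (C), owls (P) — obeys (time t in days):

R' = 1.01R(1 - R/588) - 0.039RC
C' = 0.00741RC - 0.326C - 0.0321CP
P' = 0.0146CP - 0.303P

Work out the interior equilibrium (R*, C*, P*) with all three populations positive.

From dP/dt = 0: 0.0146C* = 0.303, so C* = 20.8.
From dR/dt = 0: 1.01(1 - R*/588) = 0.039·20.8, giving R* = 588·(1 - 0.801) = 117.
From dC/dt = 0: 0.00741·117 - 0.326 = 0.0321P*, so P* = 0.539/0.0321 = 16.8.

R* ≈ 117, C* ≈ 20.8, P* ≈ 16.8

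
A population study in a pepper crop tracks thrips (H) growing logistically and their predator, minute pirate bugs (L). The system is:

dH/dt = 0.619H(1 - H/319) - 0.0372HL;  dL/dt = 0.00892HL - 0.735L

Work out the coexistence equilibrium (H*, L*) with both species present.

H* ≈ 82.4, L* ≈ 12.3

From dL/dt = 0 with L > 0: 0.00892H* = 0.735, so H* = 82.4.
Substitute into dH/dt = 0: 0.619(1 - 82.4/319) = 0.0372L*.
The bracket is 0.742, giving L* = 0.459/0.0372 = 12.3.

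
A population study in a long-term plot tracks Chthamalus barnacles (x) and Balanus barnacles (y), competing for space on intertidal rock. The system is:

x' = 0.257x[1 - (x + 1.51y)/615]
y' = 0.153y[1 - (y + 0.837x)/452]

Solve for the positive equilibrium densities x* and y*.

x* ≈ 256, y* ≈ 238

Setting both brackets to zero gives the nullclines x + 1.51y = 615 and 0.837x + y = 452.
Substituting y = 452 - 0.837x into the first: x(1 - 1.51·0.837) = 615 - 1.51·452.
So x* = -67.5/-0.264 = 256, and then y* = 452 - 0.837·256 = 238.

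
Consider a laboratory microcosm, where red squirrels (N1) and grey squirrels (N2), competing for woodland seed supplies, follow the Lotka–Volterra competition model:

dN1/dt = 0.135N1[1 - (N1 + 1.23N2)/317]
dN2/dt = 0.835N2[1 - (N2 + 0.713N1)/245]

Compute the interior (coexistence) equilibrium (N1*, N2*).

Setting both brackets to zero gives the nullclines N1 + 1.23N2 = 317 and 0.713N1 + N2 = 245.
Substituting N2 = 245 - 0.713N1 into the first: N1(1 - 1.23·0.713) = 317 - 1.23·245.
So N1* = 15.6/0.123 = 127, and then N2* = 245 - 0.713·127 = 154.

N1* ≈ 127, N2* ≈ 154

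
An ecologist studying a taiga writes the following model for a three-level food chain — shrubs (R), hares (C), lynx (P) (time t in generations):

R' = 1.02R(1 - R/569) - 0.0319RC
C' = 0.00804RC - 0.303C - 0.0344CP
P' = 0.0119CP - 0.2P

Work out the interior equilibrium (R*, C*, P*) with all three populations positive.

From dP/dt = 0: 0.0119C* = 0.2, so C* = 16.8.
From dR/dt = 0: 1.02(1 - R*/569) = 0.0319·16.8, giving R* = 569·(1 - 0.526) = 270.
From dC/dt = 0: 0.00804·270 - 0.303 = 0.0344P*, so P* = 1.87/0.0344 = 54.3.

R* ≈ 270, C* ≈ 16.8, P* ≈ 54.3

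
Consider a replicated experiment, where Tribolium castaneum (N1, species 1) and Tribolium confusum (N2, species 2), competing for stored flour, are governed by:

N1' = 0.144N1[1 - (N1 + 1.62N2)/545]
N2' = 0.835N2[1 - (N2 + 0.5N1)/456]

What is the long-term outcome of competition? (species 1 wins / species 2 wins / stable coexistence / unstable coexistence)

Compare the nullcline intercepts: K1/α12 = 545/1.62 = 336 < K2 = 456; K2/α21 = 456/0.5 = 912 > K1 = 545.
Since the inequalities point opposite ways, species 2 can invade but species 1 cannot.

species 2 excludes species 1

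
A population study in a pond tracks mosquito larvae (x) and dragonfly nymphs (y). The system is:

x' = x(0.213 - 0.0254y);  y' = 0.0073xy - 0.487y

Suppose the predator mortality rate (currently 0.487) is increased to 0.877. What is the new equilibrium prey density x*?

x* ≈ 120

At the interior fixed point, setting dy/dt = 0 with y > 0 fixes x* = (predator death rate)/(xy coefficient) — independent of the other coefficients.
With the change, x* = 0.877/0.0073 = 120; it rises from 66.7.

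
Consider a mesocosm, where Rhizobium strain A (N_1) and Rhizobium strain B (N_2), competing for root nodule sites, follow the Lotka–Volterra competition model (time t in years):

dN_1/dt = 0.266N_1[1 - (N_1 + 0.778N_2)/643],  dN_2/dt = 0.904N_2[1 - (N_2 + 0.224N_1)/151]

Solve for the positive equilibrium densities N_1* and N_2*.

Setting both brackets to zero gives the nullclines N_1 + 0.778N_2 = 643 and 0.224N_1 + N_2 = 151.
Substituting N_2 = 151 - 0.224N_1 into the first: N_1(1 - 0.778·0.224) = 643 - 0.778·151.
So N_1* = 526/0.826 = 636, and then N_2* = 151 - 0.224·636 = 8.44.

N_1* ≈ 636, N_2* ≈ 8.44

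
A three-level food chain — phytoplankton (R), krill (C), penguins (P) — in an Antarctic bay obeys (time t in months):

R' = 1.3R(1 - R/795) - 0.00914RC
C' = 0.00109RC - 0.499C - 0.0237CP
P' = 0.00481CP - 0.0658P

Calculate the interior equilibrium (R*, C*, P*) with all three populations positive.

From dP/dt = 0: 0.00481C* = 0.0658, so C* = 13.7.
From dR/dt = 0: 1.3(1 - R*/795) = 0.00914·13.7, giving R* = 795·(1 - 0.0962) = 719.
From dC/dt = 0: 0.00109·719 - 0.499 = 0.0237P*, so P* = 0.284/0.0237 = 12.

R* ≈ 719, C* ≈ 13.7, P* ≈ 12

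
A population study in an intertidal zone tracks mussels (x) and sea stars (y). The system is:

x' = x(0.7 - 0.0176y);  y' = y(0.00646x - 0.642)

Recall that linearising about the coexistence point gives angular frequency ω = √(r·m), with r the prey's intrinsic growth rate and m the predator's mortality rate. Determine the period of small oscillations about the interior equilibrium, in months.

Here r = 0.7 and m = 0.642, so r·m = 0.449.
ω = √0.449 = 0.67 per month, hence T = 2π/ω ≈ 9.37 months.

T ≈ 9.37 months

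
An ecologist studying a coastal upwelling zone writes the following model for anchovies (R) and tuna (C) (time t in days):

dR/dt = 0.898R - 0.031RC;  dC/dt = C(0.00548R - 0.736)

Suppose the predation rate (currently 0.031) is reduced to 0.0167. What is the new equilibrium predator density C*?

At the interior fixed point, setting dR/dt = 0 with R > 0 fixes C* = (prey growth rate)/(RC coefficient) — independent of the other coefficients.
With the change, C* = 0.898/0.0167 = 53.8; it rises from 29.

C* ≈ 53.8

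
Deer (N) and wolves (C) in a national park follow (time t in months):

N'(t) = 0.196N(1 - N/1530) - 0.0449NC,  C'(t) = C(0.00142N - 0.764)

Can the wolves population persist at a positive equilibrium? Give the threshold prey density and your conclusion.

The predator equation gives dC/dt > 0 only when N > 0.764/0.00142 = 538.
Without the predator, N → K = 1530. Since 1530 > 538, the predator can invade and persist.

Threshold N = 538; K > 538, so yes, the predator persists.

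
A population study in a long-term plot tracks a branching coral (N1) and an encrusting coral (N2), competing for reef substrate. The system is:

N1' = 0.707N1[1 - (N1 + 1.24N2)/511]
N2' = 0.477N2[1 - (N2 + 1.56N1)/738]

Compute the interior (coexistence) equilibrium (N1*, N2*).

Setting both brackets to zero gives the nullclines N1 + 1.24N2 = 511 and 1.56N1 + N2 = 738.
Substituting N2 = 738 - 1.56N1 into the first: N1(1 - 1.24·1.56) = 511 - 1.24·738.
So N1* = -404/-0.934 = 432, and then N2* = 738 - 1.56·432 = 63.3.

N1* ≈ 432, N2* ≈ 63.3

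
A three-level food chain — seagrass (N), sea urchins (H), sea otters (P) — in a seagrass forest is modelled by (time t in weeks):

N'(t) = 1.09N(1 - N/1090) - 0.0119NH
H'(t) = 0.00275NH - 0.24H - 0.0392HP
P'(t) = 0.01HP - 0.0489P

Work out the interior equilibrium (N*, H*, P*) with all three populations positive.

N* ≈ 1030, H* ≈ 4.89, P* ≈ 66.3

From dP/dt = 0: 0.01H* = 0.0489, so H* = 4.89.
From dN/dt = 0: 1.09(1 - N*/1090) = 0.0119·4.89, giving N* = 1090·(1 - 0.0534) = 1030.
From dH/dt = 0: 0.00275·1030 - 0.24 = 0.0392P*, so P* = 2.6/0.0392 = 66.3.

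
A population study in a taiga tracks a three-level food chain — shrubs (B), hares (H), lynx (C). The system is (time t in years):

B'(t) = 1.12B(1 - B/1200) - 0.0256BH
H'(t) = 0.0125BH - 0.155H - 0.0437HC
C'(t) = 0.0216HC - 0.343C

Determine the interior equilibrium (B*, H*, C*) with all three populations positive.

From dC/dt = 0: 0.0216H* = 0.343, so H* = 15.9.
From dB/dt = 0: 1.12(1 - B*/1200) = 0.0256·15.9, giving B* = 1200·(1 - 0.363) = 764.
From dH/dt = 0: 0.0125·764 - 0.155 = 0.0437C*, so C* = 9.4/0.0437 = 215.

B* ≈ 764, H* ≈ 15.9, C* ≈ 215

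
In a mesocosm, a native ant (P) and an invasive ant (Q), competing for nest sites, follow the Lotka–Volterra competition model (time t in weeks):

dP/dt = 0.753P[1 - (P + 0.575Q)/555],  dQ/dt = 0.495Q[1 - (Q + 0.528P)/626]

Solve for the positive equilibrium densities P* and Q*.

P* ≈ 280, Q* ≈ 478

Setting both brackets to zero gives the nullclines P + 0.575Q = 555 and 0.528P + Q = 626.
Substituting Q = 626 - 0.528P into the first: P(1 - 0.575·0.528) = 555 - 0.575·626.
So P* = 195/0.696 = 280, and then Q* = 626 - 0.528·280 = 478.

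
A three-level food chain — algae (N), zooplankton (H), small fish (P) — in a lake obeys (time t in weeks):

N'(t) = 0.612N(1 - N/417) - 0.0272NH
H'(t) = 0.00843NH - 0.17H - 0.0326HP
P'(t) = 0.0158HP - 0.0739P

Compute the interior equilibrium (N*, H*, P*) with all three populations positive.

N* ≈ 330, H* ≈ 4.68, P* ≈ 80.2

From dP/dt = 0: 0.0158H* = 0.0739, so H* = 4.68.
From dN/dt = 0: 0.612(1 - N*/417) = 0.0272·4.68, giving N* = 417·(1 - 0.208) = 330.
From dH/dt = 0: 0.00843·330 - 0.17 = 0.0326P*, so P* = 2.61/0.0326 = 80.2.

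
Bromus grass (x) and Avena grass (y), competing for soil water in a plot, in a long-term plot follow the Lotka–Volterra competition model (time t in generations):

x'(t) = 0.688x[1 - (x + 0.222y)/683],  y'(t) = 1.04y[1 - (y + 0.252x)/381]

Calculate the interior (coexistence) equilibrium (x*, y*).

Setting both brackets to zero gives the nullclines x + 0.222y = 683 and 0.252x + y = 381.
Substituting y = 381 - 0.252x into the first: x(1 - 0.222·0.252) = 683 - 0.222·381.
So x* = 598/0.944 = 634, and then y* = 381 - 0.252·634 = 221.

x* ≈ 634, y* ≈ 221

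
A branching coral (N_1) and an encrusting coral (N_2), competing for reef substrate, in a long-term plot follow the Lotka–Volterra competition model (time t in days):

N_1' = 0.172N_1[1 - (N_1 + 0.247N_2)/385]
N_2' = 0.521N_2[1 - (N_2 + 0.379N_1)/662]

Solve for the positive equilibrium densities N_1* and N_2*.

Setting both brackets to zero gives the nullclines N_1 + 0.247N_2 = 385 and 0.379N_1 + N_2 = 662.
Substituting N_2 = 662 - 0.379N_1 into the first: N_1(1 - 0.247·0.379) = 385 - 0.247·662.
So N_1* = 221/0.906 = 244, and then N_2* = 662 - 0.379·244 = 569.

N_1* ≈ 244, N_2* ≈ 569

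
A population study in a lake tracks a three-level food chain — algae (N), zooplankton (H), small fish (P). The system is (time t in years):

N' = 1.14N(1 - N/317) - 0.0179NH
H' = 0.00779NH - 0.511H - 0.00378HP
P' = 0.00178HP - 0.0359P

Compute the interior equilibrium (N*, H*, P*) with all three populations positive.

N* ≈ 217, H* ≈ 20.2, P* ≈ 311

From dP/dt = 0: 0.00178H* = 0.0359, so H* = 20.2.
From dN/dt = 0: 1.14(1 - N*/317) = 0.0179·20.2, giving N* = 317·(1 - 0.317) = 217.
From dH/dt = 0: 0.00779·217 - 0.511 = 0.00378P*, so P* = 1.18/0.00378 = 311.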